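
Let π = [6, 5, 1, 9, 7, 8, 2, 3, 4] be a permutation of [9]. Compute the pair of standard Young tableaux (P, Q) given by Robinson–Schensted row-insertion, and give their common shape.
P = [1, 2, 3, 4] / [5, 7, 8] / [6, 9];  Q = [1, 4, 6, 9] / [2, 5, 8] / [3, 7];  common shape = (4, 3, 2)

Row-insert the values π_1, π_2, … into P one at a time, bumping the leftmost entry strictly greater than the inserted value down to the next row. The recording tableau Q records, in position (i, j), the step at which that cell was added to P.
  Insert 6 (step 1): P = [6];  Q = [1]
  Insert 5 (step 2): P = [5] / [6];  Q = [1] / [2]
  Insert 1 (step 3): P = [1] / [5] / [6];  Q = [1] / [2] / [3]
  Insert 9 (step 4): P = [1, 9] / [5] / [6];  Q = [1, 4] / [2] / [3]
  Insert 7 (step 5): P = [1, 7] / [5, 9] / [6];  Q = [1, 4] / [2, 5] / [3]
  Insert 8 (step 6): P = [1, 7, 8] / [5, 9] / [6];  Q = [1, 4, 6] / [2, 5] / [3]
  Insert 2 (step 7): P = [1, 2, 8] / [5, 7] / [6, 9];  Q = [1, 4, 6] / [2, 5] / [3, 7]
  Insert 3 (step 8): P = [1, 2, 3] / [5, 7, 8] / [6, 9];  Q = [1, 4, 6] / [2, 5, 8] / [3, 7]
  Insert 4 (step 9): P = [1, 2, 3, 4] / [5, 7, 8] / [6, 9];  Q = [1, 4, 6, 9] / [2, 5, 8] / [3, 7]
Final shape: (4, 3, 2).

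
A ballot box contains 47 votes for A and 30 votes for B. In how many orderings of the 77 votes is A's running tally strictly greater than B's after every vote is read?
Strict-lead orderings = 467247097302829938080

Total orderings of the 77 votes with 47 for A: C(77, 47) = 2116354499548112072480. By the Bertrand ballot formula (Cycle Lemma / reflection principle), the number of orderings in which A is strictly ahead of B throughout is (p − q)/(p + q) · C(p + q, p) = (47 − 30)/(47 + 30) · 2116354499548112072480 = 467247097302829938080.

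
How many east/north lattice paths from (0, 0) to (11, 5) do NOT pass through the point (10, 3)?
Number of paths = 3510

Total paths from (0, 0) to (11, 5): C(16, 11) = 4368. Paths through (10, 3): (paths (0, 0) → (10, 3)) × (paths (10, 3) → (11, 5)) = C(13, 10) · C(3, 1) = 286 · 3 = 858. Avoidance count = 4368 − 858 = 3510.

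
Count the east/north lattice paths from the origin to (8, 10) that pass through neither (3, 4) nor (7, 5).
Number of paths = 23886

Inclusion–exclusion. Total paths: C(18, 8) = 43758. Through P₁: C(7, 3)·C(11, 5) = 16170. Through P₂: C(12, 7)·C(6, 1) = 4752. Since P₁ is strictly southwest of P₂, a monotone path through both must visit P₁ then P₂; paths through both = C(7, 3)·C(5, 4)·C(6, 1) = 1050. Avoid both = 43758 − 16170 − 4752 + 1050 = 23886.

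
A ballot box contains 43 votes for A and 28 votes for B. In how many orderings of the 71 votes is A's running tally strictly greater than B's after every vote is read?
Strict-lead orderings = 9754585092493487400

Total orderings of the 71 votes with 43 for A: C(71, 43) = 46171702771135840360. By the Bertrand ballot formula (Cycle Lemma / reflection principle), the number of orderings in which A is strictly ahead of B throughout is (p − q)/(p + q) · C(p + q, p) = (43 − 28)/(43 + 28) · 46171702771135840360 = 9754585092493487400.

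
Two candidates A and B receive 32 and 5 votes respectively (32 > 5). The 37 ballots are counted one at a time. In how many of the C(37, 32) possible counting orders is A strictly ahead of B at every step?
Strict-lead orderings = 318087

Total orderings of the 37 votes with 32 for A: C(37, 32) = 435897. By the Bertrand ballot formula (Cycle Lemma / reflection principle), the number of orderings in which A is strictly ahead of B throughout is (p − q)/(p + q) · C(p + q, p) = (32 − 5)/(32 + 5) · 435897 = 318087.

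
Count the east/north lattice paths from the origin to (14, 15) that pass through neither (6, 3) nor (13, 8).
Number of paths = 65881584

Inclusion–exclusion. Total paths: C(29, 14) = 77558760. Through P₁: C(9, 6)·C(20, 8) = 10581480. Through P₂: C(21, 13)·C(8, 1) = 1627920. Since P₁ is strictly southwest of P₂, a monotone path through both must visit P₁ then P₂; paths through both = C(9, 6)·C(12, 7)·C(8, 1) = 532224. Avoid both = 77558760 − 10581480 − 1627920 + 532224 = 65881584.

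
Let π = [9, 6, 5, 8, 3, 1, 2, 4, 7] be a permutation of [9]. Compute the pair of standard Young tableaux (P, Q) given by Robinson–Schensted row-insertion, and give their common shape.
P = [1, 2, 4, 7] / [3, 8] / [5] / [6] / [9];  Q = [1, 4, 8, 9] / [2, 7] / [3] / [5] / [6];  common shape = (4, 2, 1, 1, 1)

Row-insert the values π_1, π_2, … into P one at a time, bumping the leftmost entry strictly greater than the inserted value down to the next row. The recording tableau Q records, in position (i, j), the step at which that cell was added to P.
  Insert 9 (step 1): P = [9];  Q = [1]
  Insert 6 (step 2): P = [6] / [9];  Q = [1] / [2]
  Insert 5 (step 3): P = [5] / [6] / [9];  Q = [1] / [2] / [3]
  Insert 8 (step 4): P = [5, 8] / [6] / [9];  Q = [1, 4] / [2] / [3]
  Insert 3 (step 5): P = [3, 8] / [5] / [6] / [9];  Q = [1, 4] / [2] / [3] / [5]
  Insert 1 (step 6): P = [1, 8] / [3] / [5] / [6] / [9];  Q = [1, 4] / [2] / [3] / [5] / [6]
  Insert 2 (step 7): P = [1, 2] / [3, 8] / [5] / [6] / [9];  Q = [1, 4] / [2, 7] / [3] / [5] / [6]
  Insert 4 (step 8): P = [1, 2, 4] / [3, 8] / [5] / [6] / [9];  Q = [1, 4, 8] / [2, 7] / [3] / [5] / [6]
  Insert 7 (step 9): P = [1, 2, 4, 7] / [3, 8] / [5] / [6] / [9];  Q = [1, 4, 8, 9] / [2, 7] / [3] / [5] / [6]
Final shape: (4, 2, 1, 1, 1).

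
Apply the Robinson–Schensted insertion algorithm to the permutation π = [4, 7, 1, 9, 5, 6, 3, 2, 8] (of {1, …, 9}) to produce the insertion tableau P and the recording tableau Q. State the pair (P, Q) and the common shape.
P = [1, 2, 6, 8] / [3, 5, 9] / [4] / [7];  Q = [1, 2, 4, 9] / [3, 5, 6] / [7] / [8];  common shape = (4, 3, 1, 1)

Row-insert the values π_1, π_2, … into P one at a time, bumping the leftmost entry strictly greater than the inserted value down to the next row. The recording tableau Q records, in position (i, j), the step at which that cell was added to P.
  Insert 4 (step 1): P = [4];  Q = [1]
  Insert 7 (step 2): P = [4, 7];  Q = [1, 2]
  Insert 1 (step 3): P = [1, 7] / [4];  Q = [1, 2] / [3]
  Insert 9 (step 4): P = [1, 7, 9] / [4];  Q = [1, 2, 4] / [3]
  Insert 5 (step 5): P = [1, 5, 9] / [4, 7];  Q = [1, 2, 4] / [3, 5]
  Insert 6 (step 6): P = [1, 5, 6] / [4, 7, 9];  Q = [1, 2, 4] / [3, 5, 6]
  Insert 3 (step 7): P = [1, 3, 6] / [4, 5, 9] / [7];  Q = [1, 2, 4] / [3, 5, 6] / [7]
  Insert 2 (step 8): P = [1, 2, 6] / [3, 5, 9] / [4] / [7];  Q = [1, 2, 4] / [3, 5, 6] / [7] / [8]
  Insert 8 (step 9): P = [1, 2, 6, 8] / [3, 5, 9] / [4] / [7];  Q = [1, 2, 4, 9] / [3, 5, 6] / [7] / [8]
Final shape: (4, 3, 1, 1).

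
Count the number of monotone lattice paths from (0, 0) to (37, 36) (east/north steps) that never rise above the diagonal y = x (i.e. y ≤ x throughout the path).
Number of paths = 45950804324621742364

By the reflection principle (André's argument), the number of monotone paths to (37, 36) with n ≤ m that never go above y = x is C(73, 37) − C(73, 38) = 873065282167813104916 − 827114477843191362552 = 45950804324621742364.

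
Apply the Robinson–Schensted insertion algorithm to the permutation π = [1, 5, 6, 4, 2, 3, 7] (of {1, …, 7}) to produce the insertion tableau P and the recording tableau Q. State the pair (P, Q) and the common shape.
P = [1, 2, 3, 7] / [4, 6] / [5];  Q = [1, 2, 3, 7] / [4, 6] / [5];  common shape = (4, 2, 1)

Row-insert the values π_1, π_2, … into P one at a time, bumping the leftmost entry strictly greater than the inserted value down to the next row. The recording tableau Q records, in position (i, j), the step at which that cell was added to P.
  Insert 1 (step 1): P = [1];  Q = [1]
  Insert 5 (step 2): P = [1, 5];  Q = [1, 2]
  Insert 6 (step 3): P = [1, 5, 6];  Q = [1, 2, 3]
  Insert 4 (step 4): P = [1, 4, 6] / [5];  Q = [1, 2, 3] / [4]
  Insert 2 (step 5): P = [1, 2, 6] / [4] / [5];  Q = [1, 2, 3] / [4] / [5]
  Insert 3 (step 6): P = [1, 2, 3] / [4, 6] / [5];  Q = [1, 2, 3] / [4, 6] / [5]
  Insert 7 (step 7): P = [1, 2, 3, 7] / [4, 6] / [5];  Q = [1, 2, 3, 7] / [4, 6] / [5]
Final shape: (4, 2, 1).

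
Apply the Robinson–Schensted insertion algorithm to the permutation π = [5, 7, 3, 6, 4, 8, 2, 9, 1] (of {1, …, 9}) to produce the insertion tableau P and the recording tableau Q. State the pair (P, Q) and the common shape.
P = [1, 4, 8, 9] / [2, 6] / [3] / [5] / [7];  Q = [1, 2, 6, 8] / [3, 4] / [5] / [7] / [9];  common shape = (4, 2, 1, 1, 1)

Row-insert the values π_1, π_2, … into P one at a time, bumping the leftmost entry strictly greater than the inserted value down to the next row. The recording tableau Q records, in position (i, j), the step at which that cell was added to P.
  Insert 5 (step 1): P = [5];  Q = [1]
  Insert 7 (step 2): P = [5, 7];  Q = [1, 2]
  Insert 3 (step 3): P = [3, 7] / [5];  Q = [1, 2] / [3]
  Insert 6 (step 4): P = [3, 6] / [5, 7];  Q = [1, 2] / [3, 4]
  Insert 4 (step 5): P = [3, 4] / [5, 6] / [7];  Q = [1, 2] / [3, 4] / [5]
  Insert 8 (step 6): P = [3, 4, 8] / [5, 6] / [7];  Q = [1, 2, 6] / [3, 4] / [5]
  Insert 2 (step 7): P = [2, 4, 8] / [3, 6] / [5] / [7];  Q = [1, 2, 6] / [3, 4] / [5] / [7]
  Insert 9 (step 8): P = [2, 4, 8, 9] / [3, 6] / [5] / [7];  Q = [1, 2, 6, 8] / [3, 4] / [5] / [7]
  Insert 1 (step 9): P = [1, 4, 8, 9] / [2, 6] / [3] / [5] / [7];  Q = [1, 2, 6, 8] / [3, 4] / [5] / [7] / [9]
Final shape: (4, 2, 1, 1, 1).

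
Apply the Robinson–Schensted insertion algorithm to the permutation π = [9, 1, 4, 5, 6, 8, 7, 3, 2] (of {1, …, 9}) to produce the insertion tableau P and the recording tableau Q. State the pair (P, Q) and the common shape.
P = [1, 2, 5, 6, 7] / [3] / [4] / [8] / [9];  Q = [1, 3, 4, 5, 6] / [2] / [7] / [8] / [9];  common shape = (5, 1, 1, 1, 1)

Row-insert the values π_1, π_2, … into P one at a time, bumping the leftmost entry strictly greater than the inserted value down to the next row. The recording tableau Q records, in position (i, j), the step at which that cell was added to P.
  Insert 9 (step 1): P = [9];  Q = [1]
  Insert 1 (step 2): P = [1] / [9];  Q = [1] / [2]
  Insert 4 (step 3): P = [1, 4] / [9];  Q = [1, 3] / [2]
  Insert 5 (step 4): P = [1, 4, 5] / [9];  Q = [1, 3, 4] / [2]
  Insert 6 (step 5): P = [1, 4, 5, 6] / [9];  Q = [1, 3, 4, 5] / [2]
  Insert 8 (step 6): P = [1, 4, 5, 6, 8] / [9];  Q = [1, 3, 4, 5, 6] / [2]
  Insert 7 (step 7): P = [1, 4, 5, 6, 7] / [8] / [9];  Q = [1, 3, 4, 5, 6] / [2] / [7]
  Insert 3 (step 8): P = [1, 3, 5, 6, 7] / [4] / [8] / [9];  Q = [1, 3, 4, 5, 6] / [2] / [7] / [8]
  Insert 2 (step 9): P = [1, 2, 5, 6, 7] / [3] / [4] / [8] / [9];  Q = [1, 3, 4, 5, 6] / [2] / [7] / [8] / [9]
Final shape: (5, 1, 1, 1, 1).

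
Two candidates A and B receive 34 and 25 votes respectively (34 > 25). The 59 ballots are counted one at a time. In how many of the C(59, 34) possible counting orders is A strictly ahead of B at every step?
Strict-lead orderings = 4619594057037687

Total orderings of the 59 votes with 34 for A: C(59, 34) = 30284005485024837. By the Bertrand ballot formula (Cycle Lemma / reflection principle), the number of orderings in which A is strictly ahead of B throughout is (p − q)/(p + q) · C(p + q, p) = (34 − 25)/(34 + 25) · 30284005485024837 = 4619594057037687.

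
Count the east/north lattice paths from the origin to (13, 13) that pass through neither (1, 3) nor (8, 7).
Number of paths = 5450886

Inclusion–exclusion. Total paths: C(26, 13) = 10400600. Through P₁: C(4, 1)·C(22, 12) = 2586584. Through P₂: C(15, 8)·C(11, 5) = 2972970. Since P₁ is strictly southwest of P₂, a monotone path through both must visit P₁ then P₂; paths through both = C(4, 1)·C(11, 7)·C(11, 5) = 609840. Avoid both = 10400600 − 2586584 − 2972970 + 609840 = 5450886.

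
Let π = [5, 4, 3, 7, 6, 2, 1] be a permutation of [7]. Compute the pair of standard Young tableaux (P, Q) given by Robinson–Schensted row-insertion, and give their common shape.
P = [1, 6] / [2, 7] / [3] / [4] / [5];  Q = [1, 4] / [2, 5] / [3] / [6] / [7];  common shape = (2, 2, 1, 1, 1)

Row-insert the values π_1, π_2, … into P one at a time, bumping the leftmost entry strictly greater than the inserted value down to the next row. The recording tableau Q records, in position (i, j), the step at which that cell was added to P.
  Insert 5 (step 1): P = [5];  Q = [1]
  Insert 4 (step 2): P = [4] / [5];  Q = [1] / [2]
  Insert 3 (step 3): P = [3] / [4] / [5];  Q = [1] / [2] / [3]
  Insert 7 (step 4): P = [3, 7] / [4] / [5];  Q = [1, 4] / [2] / [3]
  Insert 6 (step 5): P = [3, 6] / [4, 7] / [5];  Q = [1, 4] / [2, 5] / [3]
  Insert 2 (step 6): P = [2, 6] / [3, 7] / [4] / [5];  Q = [1, 4] / [2, 5] / [3] / [6]
  Insert 1 (step 7): P = [1, 6] / [2, 7] / [3] / [4] / [5];  Q = [1, 4] / [2, 5] / [3] / [6] / [7]
Final shape: (2, 2, 1, 1, 1).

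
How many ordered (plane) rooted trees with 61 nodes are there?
C_60 = 1583850964596120042686772779038896

These ordered rooted trees are counted by the Catalan number C_n = (1/(n + 1)) · C(2n, n). For n = 60: C_60 = (1/61) · C(120, 60) = 96614908840363322603893139521372656/61 = 1583850964596120042686772779038896.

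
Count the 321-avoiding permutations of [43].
C_43 = 150853479205085351660700

These 321-avoiding permutations are counted by the Catalan number C_n = (1/(n + 1)) · C(2n, n). For n = 43: C_43 = (1/44) · C(86, 43) = 6637553085023755473070800/44 = 150853479205085351660700.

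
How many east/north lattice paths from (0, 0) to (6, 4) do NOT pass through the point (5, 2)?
Number of paths = 147

Total paths from (0, 0) to (6, 4): C(10, 6) = 210. Paths through (5, 2): (paths (0, 0) → (5, 2)) × (paths (5, 2) → (6, 4)) = C(7, 5) · C(3, 1) = 21 · 3 = 63. Avoidance count = 210 − 63 = 147.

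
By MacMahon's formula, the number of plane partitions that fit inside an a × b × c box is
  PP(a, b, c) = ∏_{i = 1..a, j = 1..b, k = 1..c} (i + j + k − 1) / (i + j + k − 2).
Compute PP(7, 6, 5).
PP(7, 6, 5) = 739309710568

Evaluate the triple product over i = 1..7, j = 1..6, k = 1..5. The factors are (2/1) · (3/2) · (4/3) · (5/4) · (6/5) · (3/2) · (4/3) · (5/4) · … (210 factors total). The numerators and denominators telescope so the product is an integer; carrying out the multiplication exactly gives PP(7, 6, 5) = 739309710568.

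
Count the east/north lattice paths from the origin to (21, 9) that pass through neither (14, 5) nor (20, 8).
Number of paths = 6207204

Inclusion–exclusion. Total paths: C(30, 21) = 14307150. Through P₁: C(19, 14)·C(11, 7) = 3837240. Through P₂: C(28, 20)·C(2, 1) = 6216210. Since P₁ is strictly southwest of P₂, a monotone path through both must visit P₁ then P₂; paths through both = C(19, 14)·C(9, 6)·C(2, 1) = 1953504. Avoid both = 14307150 − 3837240 − 6216210 + 1953504 = 6207204.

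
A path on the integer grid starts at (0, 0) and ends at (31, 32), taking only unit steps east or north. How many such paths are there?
Number of paths = 916312070471295267

A monotone lattice path from (0, 0) to (31, 32) consists of 31 east steps and 32 north steps in some order, so it is determined by which 31 of the 63 steps are east. The count is C(63, 31) = 916312070471295267.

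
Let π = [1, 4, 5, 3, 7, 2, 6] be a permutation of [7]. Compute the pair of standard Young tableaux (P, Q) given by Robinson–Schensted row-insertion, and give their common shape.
P = [1, 2, 5, 6] / [3, 7] / [4];  Q = [1, 2, 3, 5] / [4, 7] / [6];  common shape = (4, 2, 1)

Row-insert the values π_1, π_2, … into P one at a time, bumping the leftmost entry strictly greater than the inserted value down to the next row. The recording tableau Q records, in position (i, j), the step at which that cell was added to P.
  Insert 1 (step 1): P = [1];  Q = [1]
  Insert 4 (step 2): P = [1, 4];  Q = [1, 2]
  Insert 5 (step 3): P = [1, 4, 5];  Q = [1, 2, 3]
  Insert 3 (step 4): P = [1, 3, 5] / [4];  Q = [1, 2, 3] / [4]
  Insert 7 (step 5): P = [1, 3, 5, 7] / [4];  Q = [1, 2, 3, 5] / [4]
  Insert 2 (step 6): P = [1, 2, 5, 7] / [3] / [4];  Q = [1, 2, 3, 5] / [4] / [6]
  Insert 6 (step 7): P = [1, 2, 5, 6] / [3, 7] / [4];  Q = [1, 2, 3, 5] / [4, 7] / [6]
Final shape: (4, 2, 1).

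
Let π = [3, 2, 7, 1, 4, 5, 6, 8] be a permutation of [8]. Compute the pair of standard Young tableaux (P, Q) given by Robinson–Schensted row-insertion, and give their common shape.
P = [1, 4, 5, 6, 8] / [2, 7] / [3];  Q = [1, 3, 6, 7, 8] / [2, 5] / [4];  common shape = (5, 2, 1)

Row-insert the values π_1, π_2, … into P one at a time, bumping the leftmost entry strictly greater than the inserted value down to the next row. The recording tableau Q records, in position (i, j), the step at which that cell was added to P.
  Insert 3 (step 1): P = [3];  Q = [1]
  Insert 2 (step 2): P = [2] / [3];  Q = [1] / [2]
  Insert 7 (step 3): P = [2, 7] / [3];  Q = [1, 3] / [2]
  Insert 1 (step 4): P = [1, 7] / [2] / [3];  Q = [1, 3] / [2] / [4]
  Insert 4 (step 5): P = [1, 4] / [2, 7] / [3];  Q = [1, 3] / [2, 5] / [4]
  Insert 5 (step 6): P = [1, 4, 5] / [2, 7] / [3];  Q = [1, 3, 6] / [2, 5] / [4]
  Insert 6 (step 7): P = [1, 4, 5, 6] / [2, 7] / [3];  Q = [1, 3, 6, 7] / [2, 5] / [4]
  Insert 8 (step 8): P = [1, 4, 5, 6, 8] / [2, 7] / [3];  Q = [1, 3, 6, 7, 8] / [2, 5] / [4]
Final shape: (5, 2, 1).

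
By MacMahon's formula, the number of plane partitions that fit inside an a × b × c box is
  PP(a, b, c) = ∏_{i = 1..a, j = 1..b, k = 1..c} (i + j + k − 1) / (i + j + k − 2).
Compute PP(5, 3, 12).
PP(5, 3, 12) = 4892876352

Evaluate the triple product over i = 1..5, j = 1..3, k = 1..12. The factors are (2/1) · (3/2) · (4/3) · (5/4) · (6/5) · (7/6) · (8/7) · (9/8) · … (180 factors total). The numerators and denominators telescope so the product is an integer; carrying out the multiplication exactly gives PP(5, 3, 12) = 4892876352.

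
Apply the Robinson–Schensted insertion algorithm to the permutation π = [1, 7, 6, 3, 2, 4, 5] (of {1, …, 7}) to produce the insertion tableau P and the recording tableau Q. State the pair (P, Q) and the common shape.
P = [1, 2, 4, 5] / [3] / [6] / [7];  Q = [1, 2, 6, 7] / [3] / [4] / [5];  common shape = (4, 1, 1, 1)

Row-insert the values π_1, π_2, … into P one at a time, bumping the leftmost entry strictly greater than the inserted value down to the next row. The recording tableau Q records, in position (i, j), the step at which that cell was added to P.
  Insert 1 (step 1): P = [1];  Q = [1]
  Insert 7 (step 2): P = [1, 7];  Q = [1, 2]
  Insert 6 (step 3): P = [1, 6] / [7];  Q = [1, 2] / [3]
  Insert 3 (step 4): P = [1, 3] / [6] / [7];  Q = [1, 2] / [3] / [4]
  Insert 2 (step 5): P = [1, 2] / [3] / [6] / [7];  Q = [1, 2] / [3] / [4] / [5]
  Insert 4 (step 6): P = [1, 2, 4] / [3] / [6] / [7];  Q = [1, 2, 6] / [3] / [4] / [5]
  Insert 5 (step 7): P = [1, 2, 4, 5] / [3] / [6] / [7];  Q = [1, 2, 6, 7] / [3] / [4] / [5]
Final shape: (4, 1, 1, 1).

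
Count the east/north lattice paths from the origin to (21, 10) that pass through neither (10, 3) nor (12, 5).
Number of paths = 26297557

Inclusion–exclusion. Total paths: C(31, 21) = 44352165. Through P₁: C(13, 10)·C(18, 11) = 9101664. Through P₂: C(17, 12)·C(14, 9) = 12388376. Since P₁ is strictly southwest of P₂, a monotone path through both must visit P₁ then P₂; paths through both = C(13, 10)·C(4, 2)·C(14, 9) = 3435432. Avoid both = 44352165 − 9101664 − 12388376 + 3435432 = 26297557.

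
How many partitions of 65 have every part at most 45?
p(65, parts ≤ 45) = 2010471

Use the recurrence p(n, m) = p(n, m−1) + p(n−m, m): either the largest part is < m (count p(n, m−1)) or the largest part is exactly m (remove one copy of m, count p(n−m, m)). With p(0, ·) = 1 this gives p(65, parts ≤ 45) = 2010471. (By conjugating Young diagrams, this also counts partitions of 65 into at most 45 parts.)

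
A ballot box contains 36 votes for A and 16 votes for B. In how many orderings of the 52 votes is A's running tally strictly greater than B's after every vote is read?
Strict-lead orderings = 3985844039275

Total orderings of the 52 votes with 36 for A: C(52, 36) = 10363194502115. By the Bertrand ballot formula (Cycle Lemma / reflection principle), the number of orderings in which A is strictly ahead of B throughout is (p − q)/(p + q) · C(p + q, p) = (36 − 16)/(36 + 16) · 10363194502115 = 3985844039275.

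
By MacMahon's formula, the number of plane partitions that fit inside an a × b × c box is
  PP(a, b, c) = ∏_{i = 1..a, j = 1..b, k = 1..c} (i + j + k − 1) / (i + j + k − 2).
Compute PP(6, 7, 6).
PP(6, 7, 6) = 29706808370096

Evaluate the triple product over i = 1..6, j = 1..7, k = 1..6. The factors are (2/1) · (3/2) · (4/3) · (5/4) · (6/5) · (7/6) · (3/2) · (4/3) · … (252 factors total). The numerators and denominators telescope so the product is an integer; carrying out the multiplication exactly gives PP(6, 7, 6) = 29706808370096.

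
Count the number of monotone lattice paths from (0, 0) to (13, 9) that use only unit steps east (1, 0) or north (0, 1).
Number of paths = 497420

A monotone lattice path from (0, 0) to (13, 9) consists of 13 east steps and 9 north steps in some order, so it is determined by which 13 of the 22 steps are east. The count is C(22, 13) = 497420.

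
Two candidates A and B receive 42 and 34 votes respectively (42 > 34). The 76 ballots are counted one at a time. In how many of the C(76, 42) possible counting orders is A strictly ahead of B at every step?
Strict-lead orderings = 478474604130676679400

Total orderings of the 76 votes with 42 for A: C(76, 42) = 4545508739241428454300. By the Bertrand ballot formula (Cycle Lemma / reflection principle), the number of orderings in which A is strictly ahead of B throughout is (p − q)/(p + q) · C(p + q, p) = (42 − 34)/(42 + 34) · 4545508739241428454300 = 478474604130676679400.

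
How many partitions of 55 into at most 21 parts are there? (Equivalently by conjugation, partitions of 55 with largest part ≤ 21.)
p(55, parts ≤ 21) = 397566

Use the recurrence p(n, m) = p(n, m−1) + p(n−m, m): either the largest part is < m (count p(n, m−1)) or the largest part is exactly m (remove one copy of m, count p(n−m, m)). With p(0, ·) = 1 this gives p(55, parts ≤ 21) = 397566. (By conjugating Young diagrams, this also counts partitions of 55 into at most 21 parts.)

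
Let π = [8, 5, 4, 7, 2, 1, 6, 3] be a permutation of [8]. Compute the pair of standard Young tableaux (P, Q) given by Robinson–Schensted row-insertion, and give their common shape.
P = [1, 3] / [2, 6] / [4, 7] / [5] / [8];  Q = [1, 4] / [2, 7] / [3, 8] / [5] / [6];  common shape = (2, 2, 2, 1, 1)

Row-insert the values π_1, π_2, … into P one at a time, bumping the leftmost entry strictly greater than the inserted value down to the next row. The recording tableau Q records, in position (i, j), the step at which that cell was added to P.
  Insert 8 (step 1): P = [8];  Q = [1]
  Insert 5 (step 2): P = [5] / [8];  Q = [1] / [2]
  Insert 4 (step 3): P = [4] / [5] / [8];  Q = [1] / [2] / [3]
  Insert 7 (step 4): P = [4, 7] / [5] / [8];  Q = [1, 4] / [2] / [3]
  Insert 2 (step 5): P = [2, 7] / [4] / [5] / [8];  Q = [1, 4] / [2] / [3] / [5]
  Insert 1 (step 6): P = [1, 7] / [2] / [4] / [5] / [8];  Q = [1, 4] / [2] / [3] / [5] / [6]
  Insert 6 (step 7): P = [1, 6] / [2, 7] / [4] / [5] / [8];  Q = [1, 4] / [2, 7] / [3] / [5] / [6]
  Insert 3 (step 8): P = [1, 3] / [2, 6] / [4, 7] / [5] / [8];  Q = [1, 4] / [2, 7] / [3, 8] / [5] / [6]
Final shape: (2, 2, 2, 1, 1).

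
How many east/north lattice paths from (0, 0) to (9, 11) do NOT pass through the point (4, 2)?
Number of paths = 137930

Total paths from (0, 0) to (9, 11): C(20, 9) = 167960. Paths through (4, 2): (paths (0, 0) → (4, 2)) × (paths (4, 2) → (9, 11)) = C(6, 4) · C(14, 5) = 15 · 2002 = 30030. Avoidance count = 167960 − 30030 = 137930.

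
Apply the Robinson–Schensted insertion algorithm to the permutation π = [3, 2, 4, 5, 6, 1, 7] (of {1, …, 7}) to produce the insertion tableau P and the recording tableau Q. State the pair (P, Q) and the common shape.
P = [1, 4, 5, 6, 7] / [2] / [3];  Q = [1, 3, 4, 5, 7] / [2] / [6];  common shape = (5, 1, 1)

Row-insert the values π_1, π_2, … into P one at a time, bumping the leftmost entry strictly greater than the inserted value down to the next row. The recording tableau Q records, in position (i, j), the step at which that cell was added to P.
  Insert 3 (step 1): P = [3];  Q = [1]
  Insert 2 (step 2): P = [2] / [3];  Q = [1] / [2]
  Insert 4 (step 3): P = [2, 4] / [3];  Q = [1, 3] / [2]
  Insert 5 (step 4): P = [2, 4, 5] / [3];  Q = [1, 3, 4] / [2]
  Insert 6 (step 5): P = [2, 4, 5, 6] / [3];  Q = [1, 3, 4, 5] / [2]
  Insert 1 (step 6): P = [1, 4, 5, 6] / [2] / [3];  Q = [1, 3, 4, 5] / [2] / [6]
  Insert 7 (step 7): P = [1, 4, 5, 6, 7] / [2] / [3];  Q = [1, 3, 4, 5, 7] / [2] / [6]
Final shape: (5, 1, 1).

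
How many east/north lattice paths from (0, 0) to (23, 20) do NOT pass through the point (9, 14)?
Number of paths = 928892633820

Total paths from (0, 0) to (23, 20): C(43, 23) = 960566918220. Paths through (9, 14): (paths (0, 0) → (9, 14)) × (paths (9, 14) → (23, 20)) = C(23, 9) · C(20, 14) = 817190 · 38760 = 31674284400. Avoidance count = 960566918220 − 31674284400 = 928892633820.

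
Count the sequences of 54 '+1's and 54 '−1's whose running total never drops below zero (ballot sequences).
C_54 = 451959718027953471447609509424

These ballot sequences are counted by the Catalan number C_n = (1/(n + 1)) · C(2n, n). For n = 54: C_54 = (1/55) · C(108, 54) = 24857784491537440929618523018320/55 = 451959718027953471447609509424.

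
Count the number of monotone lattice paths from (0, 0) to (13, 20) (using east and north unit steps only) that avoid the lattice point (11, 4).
Number of paths = 572957595

Total paths from (0, 0) to (13, 20): C(33, 13) = 573166440. Paths through (11, 4): (paths (0, 0) → (11, 4)) × (paths (11, 4) → (13, 20)) = C(15, 11) · C(18, 2) = 1365 · 153 = 208845. Avoidance count = 573166440 − 208845 = 572957595.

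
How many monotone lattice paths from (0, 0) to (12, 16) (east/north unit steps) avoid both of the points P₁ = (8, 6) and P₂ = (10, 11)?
Number of paths = 21333039

Inclusion–exclusion. Total paths: C(28, 12) = 30421755. Through P₁: C(14, 8)·C(14, 4) = 3006003. Through P₂: C(21, 10)·C(7, 2) = 7407036. Since P₁ is strictly southwest of P₂, a monotone path through both must visit P₁ then P₂; paths through both = C(14, 8)·C(7, 2)·C(7, 2) = 1324323. Avoid both = 30421755 − 3006003 − 7407036 + 1324323 = 21333039.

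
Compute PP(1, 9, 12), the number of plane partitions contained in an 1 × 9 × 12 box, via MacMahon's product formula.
PP(1, 9, 12) = 293930

Evaluate the triple product over i = 1..1, j = 1..9, k = 1..12. The factors are (2/1) · (3/2) · (4/3) · (5/4) · (6/5) · (7/6) · (8/7) · (9/8) · … (108 factors total). The numerators and denominators telescope so the product is an integer; carrying out the multiplication exactly gives PP(1, 9, 12) = 293930.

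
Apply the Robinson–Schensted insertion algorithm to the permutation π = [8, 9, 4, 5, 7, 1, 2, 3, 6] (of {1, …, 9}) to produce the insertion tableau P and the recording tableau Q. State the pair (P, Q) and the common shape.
P = [1, 2, 3, 6] / [4, 5, 7] / [8, 9];  Q = [1, 2, 5, 9] / [3, 4, 8] / [6, 7];  common shape = (4, 3, 2)

Row-insert the values π_1, π_2, … into P one at a time, bumping the leftmost entry strictly greater than the inserted value down to the next row. The recording tableau Q records, in position (i, j), the step at which that cell was added to P.
  Insert 8 (step 1): P = [8];  Q = [1]
  Insert 9 (step 2): P = [8, 9];  Q = [1, 2]
  Insert 4 (step 3): P = [4, 9] / [8];  Q = [1, 2] / [3]
  Insert 5 (step 4): P = [4, 5] / [8, 9];  Q = [1, 2] / [3, 4]
  Insert 7 (step 5): P = [4, 5, 7] / [8, 9];  Q = [1, 2, 5] / [3, 4]
  Insert 1 (step 6): P = [1, 5, 7] / [4, 9] / [8];  Q = [1, 2, 5] / [3, 4] / [6]
  Insert 2 (step 7): P = [1, 2, 7] / [4, 5] / [8, 9];  Q = [1, 2, 5] / [3, 4] / [6, 7]
  Insert 3 (step 8): P = [1, 2, 3] / [4, 5, 7] / [8, 9];  Q = [1, 2, 5] / [3, 4, 8] / [6, 7]
  Insert 6 (step 9): P = [1, 2, 3, 6] / [4, 5, 7] / [8, 9];  Q = [1, 2, 5, 9] / [3, 4, 8] / [6, 7]
Final shape: (4, 3, 2).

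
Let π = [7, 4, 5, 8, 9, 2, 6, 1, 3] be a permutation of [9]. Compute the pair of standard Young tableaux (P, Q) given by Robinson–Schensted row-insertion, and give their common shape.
P = [1, 3, 6, 9] / [2, 5] / [4, 8] / [7];  Q = [1, 3, 4, 5] / [2, 7] / [6, 9] / [8];  common shape = (4, 2, 2, 1)

Row-insert the values π_1, π_2, … into P one at a time, bumping the leftmost entry strictly greater than the inserted value down to the next row. The recording tableau Q records, in position (i, j), the step at which that cell was added to P.
  Insert 7 (step 1): P = [7];  Q = [1]
  Insert 4 (step 2): P = [4] / [7];  Q = [1] / [2]
  Insert 5 (step 3): P = [4, 5] / [7];  Q = [1, 3] / [2]
  Insert 8 (step 4): P = [4, 5, 8] / [7];  Q = [1, 3, 4] / [2]
  Insert 9 (step 5): P = [4, 5, 8, 9] / [7];  Q = [1, 3, 4, 5] / [2]
  Insert 2 (step 6): P = [2, 5, 8, 9] / [4] / [7];  Q = [1, 3, 4, 5] / [2] / [6]
  Insert 6 (step 7): P = [2, 5, 6, 9] / [4, 8] / [7];  Q = [1, 3, 4, 5] / [2, 7] / [6]
  Insert 1 (step 8): P = [1, 5, 6, 9] / [2, 8] / [4] / [7];  Q = [1, 3, 4, 5] / [2, 7] / [6] / [8]
  Insert 3 (step 9): P = [1, 3, 6, 9] / [2, 5] / [4, 8] / [7];  Q = [1, 3, 4, 5] / [2, 7] / [6, 9] / [8]
Final shape: (4, 2, 2, 1).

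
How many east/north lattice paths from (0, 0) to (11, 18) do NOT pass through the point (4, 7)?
Number of paths = 24095370

Total paths from (0, 0) to (11, 18): C(29, 11) = 34597290. Paths through (4, 7): (paths (0, 0) → (4, 7)) × (paths (4, 7) → (11, 18)) = C(11, 4) · C(18, 7) = 330 · 31824 = 10501920. Avoidance count = 34597290 − 10501920 = 24095370.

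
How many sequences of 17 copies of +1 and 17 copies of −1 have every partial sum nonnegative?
C_17 = 129644790

These ballot sequences are counted by the Catalan number C_n = (1/(n + 1)) · C(2n, n). For n = 17: C_17 = (1/18) · C(34, 17) = 2333606220/18 = 129644790.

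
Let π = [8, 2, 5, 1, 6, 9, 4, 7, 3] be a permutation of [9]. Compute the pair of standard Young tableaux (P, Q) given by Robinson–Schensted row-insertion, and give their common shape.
P = [1, 3, 6, 7] / [2, 4, 9] / [5] / [8];  Q = [1, 3, 5, 6] / [2, 7, 8] / [4] / [9];  common shape = (4, 3, 1, 1)

Row-insert the values π_1, π_2, … into P one at a time, bumping the leftmost entry strictly greater than the inserted value down to the next row. The recording tableau Q records, in position (i, j), the step at which that cell was added to P.
  Insert 8 (step 1): P = [8];  Q = [1]
  Insert 2 (step 2): P = [2] / [8];  Q = [1] / [2]
  Insert 5 (step 3): P = [2, 5] / [8];  Q = [1, 3] / [2]
  Insert 1 (step 4): P = [1, 5] / [2] / [8];  Q = [1, 3] / [2] / [4]
  Insert 6 (step 5): P = [1, 5, 6] / [2] / [8];  Q = [1, 3, 5] / [2] / [4]
  Insert 9 (step 6): P = [1, 5, 6, 9] / [2] / [8];  Q = [1, 3, 5, 6] / [2] / [4]
  Insert 4 (step 7): P = [1, 4, 6, 9] / [2, 5] / [8];  Q = [1, 3, 5, 6] / [2, 7] / [4]
  Insert 7 (step 8): P = [1, 4, 6, 7] / [2, 5, 9] / [8];  Q = [1, 3, 5, 6] / [2, 7, 8] / [4]
  Insert 3 (step 9): P = [1, 3, 6, 7] / [2, 4, 9] / [5] / [8];  Q = [1, 3, 5, 6] / [2, 7, 8] / [4] / [9]
Final shape: (4, 3, 1, 1).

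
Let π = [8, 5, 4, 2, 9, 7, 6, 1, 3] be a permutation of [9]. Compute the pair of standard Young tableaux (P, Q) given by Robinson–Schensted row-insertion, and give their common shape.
P = [1, 3] / [2, 6] / [4, 7] / [5, 9] / [8];  Q = [1, 5] / [2, 6] / [3, 7] / [4, 9] / [8];  common shape = (2, 2, 2, 2, 1)

Row-insert the values π_1, π_2, … into P one at a time, bumping the leftmost entry strictly greater than the inserted value down to the next row. The recording tableau Q records, in position (i, j), the step at which that cell was added to P.
  Insert 8 (step 1): P = [8];  Q = [1]
  Insert 5 (step 2): P = [5] / [8];  Q = [1] / [2]
  Insert 4 (step 3): P = [4] / [5] / [8];  Q = [1] / [2] / [3]
  Insert 2 (step 4): P = [2] / [4] / [5] / [8];  Q = [1] / [2] / [3] / [4]
  Insert 9 (step 5): P = [2, 9] / [4] / [5] / [8];  Q = [1, 5] / [2] / [3] / [4]
  Insert 7 (step 6): P = [2, 7] / [4, 9] / [5] / [8];  Q = [1, 5] / [2, 6] / [3] / [4]
  Insert 6 (step 7): P = [2, 6] / [4, 7] / [5, 9] / [8];  Q = [1, 5] / [2, 6] / [3, 7] / [4]
  Insert 1 (step 8): P = [1, 6] / [2, 7] / [4, 9] / [5] / [8];  Q = [1, 5] / [2, 6] / [3, 7] / [4] / [8]
  Insert 3 (step 9): P = [1, 3] / [2, 6] / [4, 7] / [5, 9] / [8];  Q = [1, 5] / [2, 6] / [3, 7] / [4, 9] / [8]
Final shape: (2, 2, 2, 2, 1).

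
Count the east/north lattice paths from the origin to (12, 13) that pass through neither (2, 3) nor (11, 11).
Number of paths = 1965744

Inclusion–exclusion. Total paths: C(25, 12) = 5200300. Through P₁: C(5, 2)·C(20, 10) = 1847560. Through P₂: C(22, 11)·C(3, 1) = 2116296. Since P₁ is strictly southwest of P₂, a monotone path through both must visit P₁ then P₂; paths through both = C(5, 2)·C(17, 9)·C(3, 1) = 729300. Avoid both = 5200300 − 1847560 − 2116296 + 729300 = 1965744.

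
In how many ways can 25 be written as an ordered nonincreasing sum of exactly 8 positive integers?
p(25, 8 parts) = 230

Partitions of n into exactly k parts are in bijection with partitions of n − k into at most k parts (subtract 1 from each part). So p(25, exactly 8) = p(17, parts ≤ 8). Computing via the recurrence p(m, j) = p(m, j−1) + p(m−j, j) gives 230.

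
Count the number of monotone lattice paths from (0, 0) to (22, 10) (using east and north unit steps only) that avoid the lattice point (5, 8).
Number of paths = 64292163

Total paths from (0, 0) to (22, 10): C(32, 22) = 64512240. Paths through (5, 8): (paths (0, 0) → (5, 8)) × (paths (5, 8) → (22, 10)) = C(13, 5) · C(19, 17) = 1287 · 171 = 220077. Avoidance count = 64512240 − 220077 = 64292163.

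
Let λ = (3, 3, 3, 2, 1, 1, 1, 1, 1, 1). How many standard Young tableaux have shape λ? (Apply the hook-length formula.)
# SYT of shape (3, 3, 3, 2, 1, 1, 1, 1, 1, 1) = 129948

Hook-length formula: f^λ = n! / Π hook(c), product over all cells c of the Young diagram. For λ = (3, 3, 3, 2, 1, 1, 1, 1, 1, 1), n = 17 boxes. Hook lengths by row (left-to-right, top-to-bottom): [12, 5, 3]; [11, 4, 2]; [10, 3, 1]; [8, 1]; [6]; [5]; [4]; [3]; [2]; [1]. Product of hooks = 2737152000. So f^λ = 17! / 2737152000 = 355687428096000 / 2737152000 = 129948.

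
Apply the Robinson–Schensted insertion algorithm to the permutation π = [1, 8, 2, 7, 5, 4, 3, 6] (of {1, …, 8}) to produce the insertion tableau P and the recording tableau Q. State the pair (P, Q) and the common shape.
P = [1, 2, 3, 6] / [4] / [5] / [7] / [8];  Q = [1, 2, 4, 8] / [3] / [5] / [6] / [7];  common shape = (4, 1, 1, 1, 1)

Row-insert the values π_1, π_2, … into P one at a time, bumping the leftmost entry strictly greater than the inserted value down to the next row. The recording tableau Q records, in position (i, j), the step at which that cell was added to P.
  Insert 1 (step 1): P = [1];  Q = [1]
  Insert 8 (step 2): P = [1, 8];  Q = [1, 2]
  Insert 2 (step 3): P = [1, 2] / [8];  Q = [1, 2] / [3]
  Insert 7 (step 4): P = [1, 2, 7] / [8];  Q = [1, 2, 4] / [3]
  Insert 5 (step 5): P = [1, 2, 5] / [7] / [8];  Q = [1, 2, 4] / [3] / [5]
  Insert 4 (step 6): P = [1, 2, 4] / [5] / [7] / [8];  Q = [1, 2, 4] / [3] / [5] / [6]
  Insert 3 (step 7): P = [1, 2, 3] / [4] / [5] / [7] / [8];  Q = [1, 2, 4] / [3] / [5] / [6] / [7]
  Insert 6 (step 8): P = [1, 2, 3, 6] / [4] / [5] / [7] / [8];  Q = [1, 2, 4, 8] / [3] / [5] / [6] / [7]
Final shape: (4, 1, 1, 1, 1).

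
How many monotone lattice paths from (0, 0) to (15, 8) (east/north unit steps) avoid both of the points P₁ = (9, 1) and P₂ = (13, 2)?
Number of paths = 471614

Inclusion–exclusion. Total paths: C(23, 15) = 490314. Through P₁: C(10, 9)·C(13, 6) = 17160. Through P₂: C(15, 13)·C(8, 2) = 2940. Since P₁ is strictly southwest of P₂, a monotone path through both must visit P₁ then P₂; paths through both = C(10, 9)·C(5, 4)·C(8, 2) = 1400. Avoid both = 490314 − 17160 − 2940 + 1400 = 471614.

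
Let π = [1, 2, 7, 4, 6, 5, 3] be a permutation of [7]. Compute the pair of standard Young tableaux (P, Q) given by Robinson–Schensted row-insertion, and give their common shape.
P = [1, 2, 3, 5] / [4] / [6] / [7];  Q = [1, 2, 3, 5] / [4] / [6] / [7];  common shape = (4, 1, 1, 1)

Row-insert the values π_1, π_2, … into P one at a time, bumping the leftmost entry strictly greater than the inserted value down to the next row. The recording tableau Q records, in position (i, j), the step at which that cell was added to P.
  Insert 1 (step 1): P = [1];  Q = [1]
  Insert 2 (step 2): P = [1, 2];  Q = [1, 2]
  Insert 7 (step 3): P = [1, 2, 7];  Q = [1, 2, 3]
  Insert 4 (step 4): P = [1, 2, 4] / [7];  Q = [1, 2, 3] / [4]
  Insert 6 (step 5): P = [1, 2, 4, 6] / [7];  Q = [1, 2, 3, 5] / [4]
  Insert 5 (step 6): P = [1, 2, 4, 5] / [6] / [7];  Q = [1, 2, 3, 5] / [4] / [6]
  Insert 3 (step 7): P = [1, 2, 3, 5] / [4] / [6] / [7];  Q = [1, 2, 3, 5] / [4] / [6] / [7]
Final shape: (4, 1, 1, 1).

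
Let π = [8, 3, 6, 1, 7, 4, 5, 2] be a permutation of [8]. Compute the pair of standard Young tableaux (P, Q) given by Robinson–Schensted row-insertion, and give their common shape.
P = [1, 2, 5] / [3, 4, 7] / [6] / [8];  Q = [1, 3, 5] / [2, 6, 7] / [4] / [8];  common shape = (3, 3, 1, 1)

Row-insert the values π_1, π_2, … into P one at a time, bumping the leftmost entry strictly greater than the inserted value down to the next row. The recording tableau Q records, in position (i, j), the step at which that cell was added to P.
  Insert 8 (step 1): P = [8];  Q = [1]
  Insert 3 (step 2): P = [3] / [8];  Q = [1] / [2]
  Insert 6 (step 3): P = [3, 6] / [8];  Q = [1, 3] / [2]
  Insert 1 (step 4): P = [1, 6] / [3] / [8];  Q = [1, 3] / [2] / [4]
  Insert 7 (step 5): P = [1, 6, 7] / [3] / [8];  Q = [1, 3, 5] / [2] / [4]
  Insert 4 (step 6): P = [1, 4, 7] / [3, 6] / [8];  Q = [1, 3, 5] / [2, 6] / [4]
  Insert 5 (step 7): P = [1, 4, 5] / [3, 6, 7] / [8];  Q = [1, 3, 5] / [2, 6, 7] / [4]
  Insert 2 (step 8): P = [1, 2, 5] / [3, 4, 7] / [6] / [8];  Q = [1, 3, 5] / [2, 6, 7] / [4] / [8]
Final shape: (3, 3, 1, 1).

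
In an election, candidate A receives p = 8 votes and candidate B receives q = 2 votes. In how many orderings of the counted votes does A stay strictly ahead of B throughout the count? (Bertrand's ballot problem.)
Strict-lead orderings = 27

Total orderings of the 10 votes with 8 for A: C(10, 8) = 45. By the Bertrand ballot formula (Cycle Lemma / reflection principle), the number of orderings in which A is strictly ahead of B throughout is (p − q)/(p + q) · C(p + q, p) = (8 − 2)/(8 + 2) · 45 = 27.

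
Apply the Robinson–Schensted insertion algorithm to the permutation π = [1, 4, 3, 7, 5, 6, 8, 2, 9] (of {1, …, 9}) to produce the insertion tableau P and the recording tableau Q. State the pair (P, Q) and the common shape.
P = [1, 2, 5, 6, 8, 9] / [3, 7] / [4];  Q = [1, 2, 4, 6, 7, 9] / [3, 5] / [8];  common shape = (6, 2, 1)

Row-insert the values π_1, π_2, … into P one at a time, bumping the leftmost entry strictly greater than the inserted value down to the next row. The recording tableau Q records, in position (i, j), the step at which that cell was added to P.
  Insert 1 (step 1): P = [1];  Q = [1]
  Insert 4 (step 2): P = [1, 4];  Q = [1, 2]
  Insert 3 (step 3): P = [1, 3] / [4];  Q = [1, 2] / [3]
  Insert 7 (step 4): P = [1, 3, 7] / [4];  Q = [1, 2, 4] / [3]
  Insert 5 (step 5): P = [1, 3, 5] / [4, 7];  Q = [1, 2, 4] / [3, 5]
  Insert 6 (step 6): P = [1, 3, 5, 6] / [4, 7];  Q = [1, 2, 4, 6] / [3, 5]
  Insert 8 (step 7): P = [1, 3, 5, 6, 8] / [4, 7];  Q = [1, 2, 4, 6, 7] / [3, 5]
  Insert 2 (step 8): P = [1, 2, 5, 6, 8] / [3, 7] / [4];  Q = [1, 2, 4, 6, 7] / [3, 5] / [8]
  Insert 9 (step 9): P = [1, 2, 5, 6, 8, 9] / [3, 7] / [4];  Q = [1, 2, 4, 6, 7, 9] / [3, 5] / [8]
Final shape: (6, 2, 1).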